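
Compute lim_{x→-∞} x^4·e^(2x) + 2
The product is a 0·∞ indeterminate form at x → -∞.
Rewrite the product as x^4 / e^(-2x) (an ∞/∞ form) and apply L'Hôpital, or use the standard hierarchy e^(2|x|) ≫ |x^4| as x → -∞.
The indeterminate product → 0, so the limit = 2.

Final answer: 2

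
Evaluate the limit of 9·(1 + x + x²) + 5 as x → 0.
Direct substitution at x = 0 gives 14.

Final answer: 14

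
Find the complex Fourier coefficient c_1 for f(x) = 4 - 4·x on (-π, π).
Compute the real Fourier coefficients first: a_1 = 0, b_1 = -8.
Then c_1 = (a_1 − i·b_1)/2 = 4·i.

Final answer: 4·i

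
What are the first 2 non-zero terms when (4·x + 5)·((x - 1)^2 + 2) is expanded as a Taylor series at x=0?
2·x + 15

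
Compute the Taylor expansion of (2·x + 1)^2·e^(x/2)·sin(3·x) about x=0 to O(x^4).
111·x^3/8 + 27·x^2/2 + 3·x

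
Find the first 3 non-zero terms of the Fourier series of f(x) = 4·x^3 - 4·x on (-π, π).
(-56 + 8·π^2)·sin(x) + (10 - 4·π^2)·sin(2·x) + (-40/9 + 8·π^2/3)·sin(3·x)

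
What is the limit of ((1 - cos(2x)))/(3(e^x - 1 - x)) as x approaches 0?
Both numerator and denominator → 0 as x → 0; this is a 0/0 indeterminate form.
Expand each to leading order near x = 0: numerator ~ 2·x^2, denominator ~ 3·x^2/2.
The limit of the ratio is 4/3.

Final answer: 4/3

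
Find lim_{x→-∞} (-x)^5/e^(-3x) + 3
The quotient is an ∞/∞ indeterminate form as x → -∞.
Compare growth rates of the dominant terms (exponentials ≫ polynomials ≫ logarithms), or apply L'Hôpital's rule; the quotient → 0.
Adding the constant: 0 + 3 = 3. Limit = 3.

Final answer: 3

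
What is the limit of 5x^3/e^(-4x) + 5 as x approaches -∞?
The quotient is an ∞/∞ indeterminate form as x → -∞.
Compare growth rates of the dominant terms (exponentials ≫ polynomials ≫ logarithms), or apply L'Hôpital's rule; the quotient → 0.
Adding the constant: 0 + 5 = 5. Limit = 5.

Final answer: 5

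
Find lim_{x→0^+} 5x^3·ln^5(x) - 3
The product is a 0·∞ indeterminate form at x → 0⁺.
Rewrite the product as 5·ln^5(x) / x^(-3) and apply L'Hôpital, or use the standard hierarchy x^(-3) ≫ |ln x|^5 as x → 0⁺.
The indeterminate product → 0, so the limit = -3.

Final answer: -3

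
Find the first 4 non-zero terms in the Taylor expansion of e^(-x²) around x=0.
-x^6/6 + x^4/2 - x^2 + 1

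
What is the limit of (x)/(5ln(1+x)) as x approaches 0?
Both numerator and denominator → 0 as x → 0; this is a 0/0 indeterminate form.
Expand each to leading order near x = 0: numerator ~ x, denominator ~ 5·x.
The limit of the ratio is 1/5.

Final answer: 1/5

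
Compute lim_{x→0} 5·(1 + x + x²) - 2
Direct substitution at x = 0 gives 3.

Final answer: 3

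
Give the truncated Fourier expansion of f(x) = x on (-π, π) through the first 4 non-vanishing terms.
2·sin(x) - sin(2·x) + 2·sin(3·x)/3 - sin(4·x)/2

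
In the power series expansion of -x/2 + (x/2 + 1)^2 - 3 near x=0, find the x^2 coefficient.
Expand to order 2: -x/2 + (x/2 + 1)^2 - 3 = x^2/4 + x/2 - 2 + O(x^3).
The coefficient of x^2 is 1/4.

Final answer: 1/4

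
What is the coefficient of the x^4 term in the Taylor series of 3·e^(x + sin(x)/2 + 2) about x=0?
Expand to order 4: 3·e^(x + sin(x)/2 + 2) = 33·x^4·e^(2)/128 + 23·x^3·e^(2)/16 + 27·x^2·e^(2)/8 + 9·x·e^(2)/2 + 3·e^(2) + O(x^5).
The coefficient of x^4 is 33·e^(2)/128.

Final answer: 33·e^(2)/128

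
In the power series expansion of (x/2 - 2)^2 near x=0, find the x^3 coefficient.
Expand to order 3: (x/2 - 2)^2 = x^2/4 - 2·x + 4 + O(x^4).
The coefficient of x^3 is 0.

Final answer: 0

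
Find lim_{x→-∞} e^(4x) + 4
Evaluate the dominant behaviour as x → -∞; each term tends to a finite value or vanishes.
Limit = 4.

Final answer: 4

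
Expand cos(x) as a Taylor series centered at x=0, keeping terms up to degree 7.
-x^6/720 + x^4/24 - x^2/2 + 1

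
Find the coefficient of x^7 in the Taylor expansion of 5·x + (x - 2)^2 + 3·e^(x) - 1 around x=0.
Expand to order 7: 5·x + (x - 2)^2 + 3·e^(x) - 1 = x^7/1680 + x^6/240 + x^5/40 + x^4/8 + x^3/2 + 5·x^2/2 + 4·x + 6 + O(x^8).
The coefficient of x^7 is 1/1680.

Final answer: 1/1680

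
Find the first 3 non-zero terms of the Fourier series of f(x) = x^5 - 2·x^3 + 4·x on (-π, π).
(-44·π^2 + 2·π^4 + 272)·sin(x) + (-π^4 - 29/2 + 7·π^2)·sin(2·x) + (-76·π^2/27 + 368/81 + 2·π^4/3)·sin(3·x)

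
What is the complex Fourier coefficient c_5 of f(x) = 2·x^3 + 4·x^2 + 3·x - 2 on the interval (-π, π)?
Compute the real Fourier coefficients first: a_5 = -16/25, b_5 = 126/125 + 4·π^2/5.
Then c_5 = (a_5 − i·b_5)/2 = -8/25 - 2·i·π^2/5 - 63·i/125.

Final answer: -8/25 - 2·i·π^2/5 - 63·i/125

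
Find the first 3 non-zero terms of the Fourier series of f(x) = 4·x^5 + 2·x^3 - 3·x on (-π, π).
(-156·π^2 + 8·π^4 + 930)·sin(x) + (-4·π^4 - 24 + 18·π^2)·sin(2·x) + (-124·π^2/27 + 86/81 + 8·π^4/3)·sin(3·x)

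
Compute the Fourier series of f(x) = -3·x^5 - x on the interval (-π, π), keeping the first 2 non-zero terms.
(-722 - 6·π^4 + 120·π^2)·sin(x) + (-15·π^2 + 47/2 + 3·π^4)·sin(2·x)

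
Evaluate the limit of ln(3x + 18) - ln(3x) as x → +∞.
This is an ∞ − ∞ indeterminate form.
Combine the logarithms: ln(3x+18) − ln(3x) = ln((3x+18)/(3x)) = ln(1 + 18/(3x)) → ln(1) = 0.
Limit = 0.

Final answer: 0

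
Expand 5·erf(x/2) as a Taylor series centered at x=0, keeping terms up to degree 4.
-5·x^3/(12·√(π)) + 5·x/√(π)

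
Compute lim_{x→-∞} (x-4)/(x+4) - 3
Evaluate the dominant behaviour as x → -∞; each term tends to a finite value or vanishes.
Limit = -2.

Final answer: -2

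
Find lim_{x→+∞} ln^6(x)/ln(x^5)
This is an ∞/∞ indeterminate form as x → +∞.
Write ln(x^5) = 5·ln(x), reducing the quotient to ln^5(x)/5 → ∞.
Limit = ∞.

Final answer: ∞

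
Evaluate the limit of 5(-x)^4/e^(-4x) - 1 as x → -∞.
The quotient is an ∞/∞ indeterminate form as x → -∞.
Compare growth rates of the dominant terms (exponentials ≫ polynomials ≫ logarithms), or apply L'Hôpital's rule; the quotient → 0.
Adding the constant: 0 - 1 = -1. Limit = -1.

Final answer: -1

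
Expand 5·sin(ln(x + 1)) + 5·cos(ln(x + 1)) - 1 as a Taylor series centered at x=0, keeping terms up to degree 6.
-25·x^6/36 + 5·x^5/4 - 25·x^4/12 + 10·x^3/3 - 5·x^2 + 5·x + 4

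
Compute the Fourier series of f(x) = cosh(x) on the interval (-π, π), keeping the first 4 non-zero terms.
-cos(x)·sinh(π)/π + 2·cos(2·x)·sinh(π)/(5·π) - cos(3·x)·sinh(π)/(5·π) + sinh(π)/π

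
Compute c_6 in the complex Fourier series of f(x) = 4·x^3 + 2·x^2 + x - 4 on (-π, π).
Compute the real Fourier coefficients first: a_6 = 2/9, b_6 = -4·π^2/3 - 1/9.
Then c_6 = (a_6 − i·b_6)/2 = 1/9 + i/18 + 2·i·π^2/3.

Final answer: 1/9 + i/18 + 2·i·π^2/3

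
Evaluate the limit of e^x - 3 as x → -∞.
Evaluate the dominant behaviour as x → -∞; each term tends to a finite value or vanishes.
Limit = -3.

Final answer: -3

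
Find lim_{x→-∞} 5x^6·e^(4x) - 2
The product is a 0·∞ indeterminate form at x → -∞.
Rewrite the product as 5x^6 / e^(-4x) (an ∞/∞ form) and apply L'Hôpital, or use the standard hierarchy e^(4|x|) ≫ |x^6| as x → -∞.
The indeterminate product → 0, so the limit = -2.

Final answer: -2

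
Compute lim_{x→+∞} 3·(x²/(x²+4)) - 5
Evaluate the dominant behaviour as x → +∞; each term tends to a finite value or vanishes.
Limit = -2.

Final answer: -2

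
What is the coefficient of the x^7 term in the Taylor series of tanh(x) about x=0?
Expand to order 7: tanh(x) = -17·x^7/315 + 2·x^5/15 - x^3/3 + x + O(x^8).
The coefficient of x^7 is -17/315.

Final answer: -17/315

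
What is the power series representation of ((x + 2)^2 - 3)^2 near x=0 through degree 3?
8·x^3 + 18·x^2 + 8·x + 1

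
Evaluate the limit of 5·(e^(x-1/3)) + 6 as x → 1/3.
Direct substitution at x = 1/3 gives 11.

Final answer: 11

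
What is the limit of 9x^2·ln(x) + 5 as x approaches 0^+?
The product is a 0·∞ indeterminate form at x → 0⁺.
Rewrite the product as 9·ln(x) / x^(-2) and apply L'Hôpital, or use the standard hierarchy x^(-2) ≫ |ln x| as x → 0⁺.
The indeterminate product → 0, so the limit = 5.

Final answer: 5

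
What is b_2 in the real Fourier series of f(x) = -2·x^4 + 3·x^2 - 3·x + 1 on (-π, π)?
b_2 = (1/π) ∫_{-π}^{π} f(x)·sin(2x) dx.
Evaluate the integral (use parity and integration by parts as needed): b_2 = 3.

Final answer: 3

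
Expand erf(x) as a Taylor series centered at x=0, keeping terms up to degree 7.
-x^7/(21·√(π)) + x^5/(5·√(π)) - 2·x^3/(3·√(π)) + 2·x/√(π)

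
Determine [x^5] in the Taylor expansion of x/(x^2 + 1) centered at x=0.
Expand to order 5: x/(x^2 + 1) = x^5 - x^3 + x + O(x^6).
The coefficient of x^5 is 1.

Final answer: 1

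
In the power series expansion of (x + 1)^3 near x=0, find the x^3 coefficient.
Expand to order 3: (x + 1)^3 = x^3 + 3·x^2 + 3·x + 1 + O(x^4).
The coefficient of x^3 is 1.

Final answer: 1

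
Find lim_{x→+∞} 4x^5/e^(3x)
This is an ∞/∞ indeterminate form as x → +∞.
The exponential denominator e^(3x) dominates the polynomial numerator (e^x ≫ x^5 as x → ∞), so the quotient → 0.
Limit = 0.

Final answer: 0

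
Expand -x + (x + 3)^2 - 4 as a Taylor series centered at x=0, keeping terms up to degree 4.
x^2 + 5·x + 5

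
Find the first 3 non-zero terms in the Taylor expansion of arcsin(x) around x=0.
3·x^5/40 + x^3/6 + x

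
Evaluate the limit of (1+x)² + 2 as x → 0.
Direct substitution at x = 0 gives 3.

Final answer: 3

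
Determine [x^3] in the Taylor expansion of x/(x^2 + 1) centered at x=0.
Expand to order 3: x/(x^2 + 1) = -x^3 + x + O(x^4).
The coefficient of x^3 is -1.

Final answer: -1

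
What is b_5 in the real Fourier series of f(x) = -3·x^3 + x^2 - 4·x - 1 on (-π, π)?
b_5 = (1/π) ∫_{-π}^{π} f(x)·sin(5x) dx.
Evaluate the integral (use parity and integration by parts as needed): b_5 = -6·π^2/5 - 164/125.

Final answer: -6·π^2/5 - 164/125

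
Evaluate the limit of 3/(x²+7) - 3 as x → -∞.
Evaluate the dominant behaviour as x → -∞; each term tends to a finite value or vanishes.
Limit = -3.

Final answer: -3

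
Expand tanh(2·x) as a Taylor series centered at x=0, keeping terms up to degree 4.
-8·x^3/3 + 2·x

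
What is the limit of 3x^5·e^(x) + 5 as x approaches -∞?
The product is a 0·∞ indeterminate form at x → -∞.
Rewrite the product as 3x^5 / e^(-x) (an ∞/∞ form) and apply L'Hôpital, or use the standard hierarchy e^(|x|) ≫ |x^5| as x → -∞.
The indeterminate product → 0, so the limit = 5.

Final answer: 5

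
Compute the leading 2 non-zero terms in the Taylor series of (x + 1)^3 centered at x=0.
3·x + 1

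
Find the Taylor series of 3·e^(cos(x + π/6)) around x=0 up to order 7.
x^7·(187·√(3)·e^(√(3)/2)/15360 + 1081·e^(√(3)/2)/30720) + x^6·(-e^(√(3)/2)/5120 + 89·√(3)·e^(√(3)/2)/7680) + x^5·(-5·√(3)·e^(√(3)/2)/64 - 157·e^(√(3)/2)/1280) + x^4·(-√(3)·e^(√(3)/2)/32 + 21·e^(√(3)/2)/128) + x^3·(3·e^(√(3)/2)/16 + 3·√(3)·e^(√(3)/2)/8) + x^2·(-3·√(3)·e^(√(3)/2)/4 + 3·e^(√(3)/2)/8) - 3·x·e^(√(3)/2)/2 + 3·e^(√(3)/2)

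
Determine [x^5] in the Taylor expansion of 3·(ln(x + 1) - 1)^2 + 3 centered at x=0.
Expand to order 5: 3·(ln(x + 1) - 1)^2 + 3 = -37·x^5/10 + 17·x^4/4 - 5·x^3 + 6·x^2 - 6·x + 6 + O(x^6).
The coefficient of x^5 is -37/10.

Final answer: -37/10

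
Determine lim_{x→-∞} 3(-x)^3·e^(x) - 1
The product is a 0·∞ indeterminate form at x → -∞.
Rewrite the product as 3(-x)^3 / e^(-x) (an ∞/∞ form) and apply L'Hôpital, or use the standard hierarchy e^(|x|) ≫ |(-x)^3| as x → -∞.
The indeterminate product → 0, so the limit = -1.

Final answer: -1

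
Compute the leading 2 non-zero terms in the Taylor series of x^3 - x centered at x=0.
x^3 - x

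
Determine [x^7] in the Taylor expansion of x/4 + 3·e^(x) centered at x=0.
Expand to order 7: x/4 + 3·e^(x) = x^7/1680 + x^6/240 + x^5/40 + x^4/8 + x^3/2 + 3·x^2/2 + 13·x/4 + 3 + O(x^8).
The coefficient of x^7 is 1/1680.

Final answer: 1/1680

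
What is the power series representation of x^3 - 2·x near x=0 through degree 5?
x^3 - 2·x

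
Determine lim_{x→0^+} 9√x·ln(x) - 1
The product is a 0·∞ indeterminate form at x → 0⁺.
Rewrite the product as 9·ln(x) / x^(-1/2) and apply L'Hôpital, or use the standard hierarchy x^(-1/2) ≫ |ln x| as x → 0⁺.
The indeterminate product → 0, so the limit = -1.

Final answer: -1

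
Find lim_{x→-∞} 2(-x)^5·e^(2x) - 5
The product is a 0·∞ indeterminate form at x → -∞.
Rewrite the product as 2(-x)^5 / e^(-2x) (an ∞/∞ form) and apply L'Hôpital, or use the standard hierarchy e^(2|x|) ≫ |(-x)^5| as x → -∞.
The indeterminate product → 0, so the limit = -5.

Final answer: -5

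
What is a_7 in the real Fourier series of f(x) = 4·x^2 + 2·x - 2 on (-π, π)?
a_7 = (1/π) ∫_{-π}^{π} f(x)·cos(7x) dx.
Evaluate the integral (use parity and integration by parts as needed): a_7 = -16/49.

Final answer: -16/49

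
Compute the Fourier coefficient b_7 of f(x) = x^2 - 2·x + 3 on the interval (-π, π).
b_7 = (1/π) ∫_{-π}^{π} f(x)·sin(7x) dx.
Evaluate the integral (use parity and integration by parts as needed): b_7 = -4/7.

Final answer: -4/7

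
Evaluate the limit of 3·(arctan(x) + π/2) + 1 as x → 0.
Direct substitution at x = 0 gives 1 + 3·π/2.

Final answer: 1 + 3·π/2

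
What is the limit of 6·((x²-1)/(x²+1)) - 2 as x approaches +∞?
Evaluate the dominant behaviour as x → +∞; each term tends to a finite value or vanishes.
Limit = 4.

Final answer: 4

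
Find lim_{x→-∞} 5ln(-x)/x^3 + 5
The quotient is an ∞/∞ indeterminate form as x → -∞.
Compare growth rates of the dominant terms (exponentials ≫ polynomials ≫ logarithms), or apply L'Hôpital's rule; the quotient → 0.
Adding the constant: 0 + 5 = 5. Limit = 5.

Final answer: 5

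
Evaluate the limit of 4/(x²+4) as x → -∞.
Evaluate the dominant behaviour as x → -∞; each term tends to a finite value or vanishes.
Limit = 0.

Final answer: 0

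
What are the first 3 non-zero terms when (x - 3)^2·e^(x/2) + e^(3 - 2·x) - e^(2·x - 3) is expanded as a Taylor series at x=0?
x^2·(-7/8 - 2·e^(-3) + 2·e^(3)) + x·(-2·e^(3) - 3/2 - 2·e^(-3)) - e^(-3) + 9 + e^(3)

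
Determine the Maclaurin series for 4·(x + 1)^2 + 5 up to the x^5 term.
4·x^2 + 8·x + 9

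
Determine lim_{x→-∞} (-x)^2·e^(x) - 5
The product is a 0·∞ indeterminate form at x → -∞.
Rewrite the product as (-x)^2 / e^(-x) (an ∞/∞ form) and apply L'Hôpital, or use the standard hierarchy e^(|x|) ≫ |(-x)^2| as x → -∞.
The indeterminate product → 0, so the limit = -5.

Final answer: -5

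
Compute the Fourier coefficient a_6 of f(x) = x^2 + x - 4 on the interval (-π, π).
a_6 = (1/π) ∫_{-π}^{π} f(x)·cos(6x) dx.
Evaluate the integral (use parity and integration by parts as needed): a_6 = 1/9.

Final answer: 1/9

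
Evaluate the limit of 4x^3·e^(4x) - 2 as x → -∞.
The product is a 0·∞ indeterminate form at x → -∞.
Rewrite the product as 4x^3 / e^(-4x) (an ∞/∞ form) and apply L'Hôpital, or use the standard hierarchy e^(4|x|) ≫ |x^3| as x → -∞.
The indeterminate product → 0, so the limit = -2.

Final answer: -2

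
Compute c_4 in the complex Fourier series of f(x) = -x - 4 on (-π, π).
Compute the real Fourier coefficients first: a_4 = 0, b_4 = 1/2.
Then c_4 = (a_4 − i·b_4)/2 = -i/4.

Final answer: -i/4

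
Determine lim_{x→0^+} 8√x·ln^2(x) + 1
The product is a 0·∞ indeterminate form at x → 0⁺.
Rewrite the product as 8·ln^2(x) / x^(-1/2) and apply L'Hôpital, or use the standard hierarchy x^(-1/2) ≫ |ln x|^2 as x → 0⁺.
The indeterminate product → 0, so the limit = 1.

Final answer: 1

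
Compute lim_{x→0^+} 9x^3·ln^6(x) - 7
The product is a 0·∞ indeterminate form at x → 0⁺.
Rewrite the product as 9·ln^6(x) / x^(-3) and apply L'Hôpital, or use the standard hierarchy x^(-3) ≫ |ln x|^6 as x → 0⁺.
The indeterminate product → 0, so the limit = -7.

Final answer: -7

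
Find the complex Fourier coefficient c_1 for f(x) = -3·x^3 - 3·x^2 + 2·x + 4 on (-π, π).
Compute the real Fourier coefficients first: a_1 = 12, b_1 = 40 - 6·π^2.
Then c_1 = (a_1 − i·b_1)/2 = 6 - 20·i + 3·i·π^2.

Final answer: 6 - 20·i + 3·i·π^2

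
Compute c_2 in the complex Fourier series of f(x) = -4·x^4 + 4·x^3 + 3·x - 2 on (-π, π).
Compute the real Fourier coefficients first: a_2 = 12 - 8·π^2, b_2 = 3 - 4·π^2.
Then c_2 = (a_2 − i·b_2)/2 = -4·π^2 + 6 - 3·i/2 + 2·i·π^2.

Final answer: -4·π^2 + 6 - 3·i/2 + 2·i·π^2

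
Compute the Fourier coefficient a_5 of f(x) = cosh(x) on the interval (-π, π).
a_5 = (1/π) ∫_{-π}^{π} f(x)·cos(5x) dx.
Evaluate the integral (use parity and integration by parts as needed): a_5 = -sinh(π)/(13·π).

Final answer: -sinh(π)/(13·π)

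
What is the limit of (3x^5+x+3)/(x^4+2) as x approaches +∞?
This is an ∞/∞ indeterminate form as x → +∞.
Divide numerator and denominator by x^5 and let the lower-order terms vanish; the numerator's degree 5 exceeds the denominator's degree 4, so the quotient diverges.
Limit = ∞.

Final answer: ∞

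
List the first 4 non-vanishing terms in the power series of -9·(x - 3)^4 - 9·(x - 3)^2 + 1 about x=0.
108·x^3 - 495·x^2 + 1026·x - 809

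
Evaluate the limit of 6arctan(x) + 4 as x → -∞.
Evaluate the dominant behaviour as x → -∞; each term tends to a finite value or vanishes.
Limit = 4 - 3·π.

Final answer: 4 - 3·π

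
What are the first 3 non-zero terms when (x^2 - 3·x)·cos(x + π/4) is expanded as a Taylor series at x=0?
√(2)·x^3/4 + 2·√(2)·x^2 - 3·√(2)·x/2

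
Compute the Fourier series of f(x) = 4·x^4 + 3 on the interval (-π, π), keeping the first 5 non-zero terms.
(192 - 32·π^2)·cos(x) + (-12 + 8·π^2)·cos(2·x) + (64/27 - 32·π^2/9)·cos(3·x) + (-3/4 + 2·π^2)·cos(4·x) + 3 + 4·π^4/5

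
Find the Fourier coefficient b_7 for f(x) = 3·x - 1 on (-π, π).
b_7 = (1/π) ∫_{-π}^{π} f(x)·sin(7x) dx.
Evaluate the integral (use parity and integration by parts as needed): b_7 = 6/7.

Final answer: 6/7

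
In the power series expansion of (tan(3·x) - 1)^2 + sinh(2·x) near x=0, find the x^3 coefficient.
Expand to order 3: (tan(3·x) - 1)^2 + sinh(2·x) = -50·x^3/3 + 9·x^2 - 4·x + 1 + O(x^4).
The coefficient of x^3 is -50/3.

Final answer: -50/3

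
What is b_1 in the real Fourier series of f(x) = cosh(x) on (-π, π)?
b_1 = (1/π) ∫_{-π}^{π} f(x)·sin(1x) dx.
Evaluate the integral (use parity and integration by parts as needed): b_1 = 0.

Final answer: 0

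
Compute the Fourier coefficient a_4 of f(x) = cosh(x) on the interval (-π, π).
a_4 = (1/π) ∫_{-π}^{π} f(x)·cos(4x) dx.
Evaluate the integral (use parity and integration by parts as needed): a_4 = 2·sinh(π)/(17·π).

Final answer: 2·sinh(π)/(17·π)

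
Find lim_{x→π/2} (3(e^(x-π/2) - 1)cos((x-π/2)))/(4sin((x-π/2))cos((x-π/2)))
Both numerator and denominator → 0 as x → π/2; this is a 0/0 indeterminate form.
Expand each to leading order near x = π/2: numerator ~ 3·(x - π/2), denominator ~ 4·(x - π/2).
The limit of the ratio is 3/4.

Final answer: 3/4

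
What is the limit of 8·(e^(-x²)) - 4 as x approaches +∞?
Evaluate the dominant behaviour as x → +∞; each term tends to a finite value or vanishes.
Limit = -4.

Final answer: -4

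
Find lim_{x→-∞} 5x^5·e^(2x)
This is a 0·∞ indeterminate form at x → -∞.
Rewrite the product as 5x^5 / e^(-2x) (an ∞/∞ form) and apply L'Hôpital, or use the standard hierarchy e^(2|x|) ≫ |x^5| as x → -∞.
The indeterminate product → 0, so the limit = 0.

Final answer: 0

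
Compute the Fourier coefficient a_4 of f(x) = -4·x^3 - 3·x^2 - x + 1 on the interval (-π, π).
a_4 = (1/π) ∫_{-π}^{π} f(x)·cos(4x) dx.
Evaluate the integral (use parity and integration by parts as needed): a_4 = -3/4.

Final answer: -3/4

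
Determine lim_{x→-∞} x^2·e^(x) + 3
The product is a 0·∞ indeterminate form at x → -∞.
Rewrite the product as x^2 / e^(-x) (an ∞/∞ form) and apply L'Hôpital, or use the standard hierarchy e^(|x|) ≫ |x^2| as x → -∞.
The indeterminate product → 0, so the limit = 3.

Final answer: 3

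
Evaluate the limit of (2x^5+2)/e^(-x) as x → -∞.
This is an ∞/∞ indeterminate form as x → -∞.
Compare growth rates of the dominant terms (exponentials ≫ polynomials ≫ logarithms), or apply L'Hôpital's rule; the quotient → 0.
Limit = 0.

Final answer: 0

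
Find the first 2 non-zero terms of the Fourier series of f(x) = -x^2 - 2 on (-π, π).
4·cos(x) - π^2/3 - 2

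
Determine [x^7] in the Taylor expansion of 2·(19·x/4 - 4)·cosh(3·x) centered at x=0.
Expand to order 7: 2·(19·x/4 - 4)·cosh(3·x) = 1539·x^7/160 - 81·x^6/10 + 513·x^5/16 - 27·x^4 + 171·x^3/4 - 36·x^2 + 19·x/2 - 8 + O(x^8).
The coefficient of x^7 is 1539/160.

Final answer: 1539/160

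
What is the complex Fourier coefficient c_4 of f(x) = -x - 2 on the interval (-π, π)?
Compute the real Fourier coefficients first: a_4 = 0, b_4 = 1/2.
Then c_4 = (a_4 − i·b_4)/2 = -i/4.

Final answer: -i/4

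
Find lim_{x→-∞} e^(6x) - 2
Evaluate the dominant behaviour as x → -∞; each term tends to a finite value or vanishes.
Limit = -2.

Final answer: -2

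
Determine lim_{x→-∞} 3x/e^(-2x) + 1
The quotient is an ∞/∞ indeterminate form as x → -∞.
Compare growth rates of the dominant terms (exponentials ≫ polynomials ≫ logarithms), or apply L'Hôpital's rule; the quotient → 0.
Adding the constant: 0 + 1 = 1. Limit = 1.

Final answer: 1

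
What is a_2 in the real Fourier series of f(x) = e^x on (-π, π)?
a_2 = (1/π) ∫_{-π}^{π} f(x)·cos(2x) dx.
Evaluate the integral (use parity and integration by parts as needed): a_2 = (-1 + e^(2·π))·e^(-π)/(5·π).

Final answer: (-1 + e^(2·π))·e^(-π)/(5·π)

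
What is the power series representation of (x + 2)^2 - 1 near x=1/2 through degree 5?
21/4 + 5·(x - 1/2) + (x - 1/2)^2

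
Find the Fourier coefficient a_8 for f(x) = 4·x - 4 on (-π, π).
a_8 = (1/π) ∫_{-π}^{π} f(x)·cos(8x) dx.
Evaluate the integral (use parity and integration by parts as needed): a_8 = 0.

Final answer: 0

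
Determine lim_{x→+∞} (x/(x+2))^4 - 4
As x → +∞: x/(x+2) = 1/(1 + 2/x) → 1, and the 4th power of a limit-1 base also → 1; with the additive constant, 1 - 4 = -3.
Limit = -3.

Final answer: -3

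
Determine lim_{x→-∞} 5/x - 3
Evaluate the dominant behaviour as x → -∞; each term tends to a finite value or vanishes.
Limit = -3.

Final answer: -3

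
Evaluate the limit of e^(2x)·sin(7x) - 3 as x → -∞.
Evaluate the dominant behaviour as x → -∞; each term tends to a finite value or vanishes.
Limit = -3.

Final answer: -3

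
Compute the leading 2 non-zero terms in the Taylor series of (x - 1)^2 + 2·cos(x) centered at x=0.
3 - 2·x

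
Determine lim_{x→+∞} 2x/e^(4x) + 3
The quotient is an ∞/∞ indeterminate form as x → +∞.
The exponential denominator e^(4x) dominates the polynomial numerator (e^x ≫ x as x → ∞), so the quotient → 0.
Adding the constant: 0 + 3 = 3. Limit = 3.

Final answer: 3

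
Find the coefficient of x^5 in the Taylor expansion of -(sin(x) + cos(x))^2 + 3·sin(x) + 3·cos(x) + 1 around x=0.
Expand to order 5: -(sin(x) + cos(x))^2 + 3·sin(x) + 3·cos(x) + 1 = -29·x^5/120 + x^4/8 + 5·x^3/6 - 3·x^2/2 + x + 3 + O(x^6).
The coefficient of x^5 is -29/120.

Final answer: -29/120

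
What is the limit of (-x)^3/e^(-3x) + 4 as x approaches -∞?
The quotient is an ∞/∞ indeterminate form as x → -∞.
Compare growth rates of the dominant terms (exponentials ≫ polynomials ≫ logarithms), or apply L'Hôpital's rule; the quotient → 0.
Adding the constant: 0 + 4 = 4. Limit = 4.

Final answer: 4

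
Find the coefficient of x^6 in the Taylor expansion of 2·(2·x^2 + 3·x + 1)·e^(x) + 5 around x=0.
Expand to order 6: 2·(2·x^2 + 3·x + 1)·e^(x) + 5 = 79·x^6/360 + 14·x^5/15 + 37·x^4/12 + 22·x^3/3 + 11·x^2 + 8·x + 7 + O(x^7).
The coefficient of x^6 is 79/360.

Final answer: 79/360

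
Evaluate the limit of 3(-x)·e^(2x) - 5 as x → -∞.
The product is a 0·∞ indeterminate form at x → -∞.
Rewrite the product as 3(-x) / e^(-2x) (an ∞/∞ form) and apply L'Hôpital, or use the standard hierarchy e^(2|x|) ≫ |(-x)| as x → -∞.
The indeterminate product → 0, so the limit = -5.

Final answer: -5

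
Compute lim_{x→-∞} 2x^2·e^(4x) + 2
The product is a 0·∞ indeterminate form at x → -∞.
Rewrite the product as 2x^2 / e^(-4x) (an ∞/∞ form) and apply L'Hôpital, or use the standard hierarchy e^(4|x|) ≫ |x^2| as x → -∞.
The indeterminate product → 0, so the limit = 2.

Final answer: 2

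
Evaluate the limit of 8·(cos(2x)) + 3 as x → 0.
Direct substitution at x = 0 gives 11.

Final answer: 11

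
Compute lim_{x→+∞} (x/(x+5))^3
As x → +∞: x/(x+5) = 1/(1 + 5/x) → 1, and the 3rd power of a limit-1 base also → 1.
Limit = 1.

Final answer: 1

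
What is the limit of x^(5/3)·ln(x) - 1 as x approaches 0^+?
The product is a 0·∞ indeterminate form at x → 0⁺.
Rewrite the product as ln(x) / x^(-5/3) and apply L'Hôpital, or use the standard hierarchy x^(-5/3) ≫ |ln x| as x → 0⁺.
The indeterminate product → 0, so the limit = -1.

Final answer: -1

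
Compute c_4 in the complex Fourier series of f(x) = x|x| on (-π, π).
Compute the real Fourier coefficients first: a_4 = 0, b_4 = -π/2.
Then c_4 = (a_4 − i·b_4)/2 = i·π/4.

Final answer: i·π/4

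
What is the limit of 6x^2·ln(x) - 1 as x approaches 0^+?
The product is a 0·∞ indeterminate form at x → 0⁺.
Rewrite the product as 6·ln(x) / x^(-2) and apply L'Hôpital, or use the standard hierarchy x^(-2) ≫ |ln x| as x → 0⁺.
The indeterminate product → 0, so the limit = -1.

Final answer: -1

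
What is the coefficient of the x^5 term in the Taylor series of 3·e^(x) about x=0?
Expand to order 5: 3·e^(x) = x^5/40 + x^4/8 + x^3/2 + 3·x^2/2 + 3·x + 3 + O(x^6).
The coefficient of x^5 is 1/40.

Final answer: 1/40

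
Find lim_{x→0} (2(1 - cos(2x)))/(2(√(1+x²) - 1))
Both numerator and denominator → 0 as x → 0; this is a 0/0 indeterminate form.
Expand each to leading order near x = 0: numerator ~ 4·x^2, denominator ~ x^2.
The limit of the ratio is 4.

Final answer: 4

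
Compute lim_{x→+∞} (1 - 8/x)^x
As x → +∞: this is the defining limit (1 - 8/x)^x → e^(-8).
Limit = e^(-8).

Final answer: e^(-8)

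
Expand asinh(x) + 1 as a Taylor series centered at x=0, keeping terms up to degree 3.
-x^3/6 + x + 1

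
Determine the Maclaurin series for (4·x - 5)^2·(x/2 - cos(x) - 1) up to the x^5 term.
5·x^5/3 + 167·x^4/24 - 12·x^3 - 79·x^2/2 + 185·x/2 - 50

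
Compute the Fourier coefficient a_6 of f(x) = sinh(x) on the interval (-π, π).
a_6 = (1/π) ∫_{-π}^{π} f(x)·cos(6x) dx.
Evaluate the integral (use parity and integration by parts as needed): a_6 = 0.

Final answer: 0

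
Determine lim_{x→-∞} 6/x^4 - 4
Evaluate the dominant behaviour as x → -∞; each term tends to a finite value or vanishes.
Limit = -4.

Final answer: -4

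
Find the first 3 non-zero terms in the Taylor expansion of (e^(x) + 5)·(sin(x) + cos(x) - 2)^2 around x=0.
21·x^2/2 - 11·x + 6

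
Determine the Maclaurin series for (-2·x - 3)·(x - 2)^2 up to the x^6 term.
-2·x^3 + 5·x^2 + 4·x - 12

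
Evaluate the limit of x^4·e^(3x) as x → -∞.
This is a 0·∞ indeterminate form at x → -∞.
Rewrite the product as x^4 / e^(-3x) (an ∞/∞ form) and apply L'Hôpital, or use the standard hierarchy e^(3|x|) ≫ |x^4| as x → -∞.
The indeterminate product → 0, so the limit = 0.

Final answer: 0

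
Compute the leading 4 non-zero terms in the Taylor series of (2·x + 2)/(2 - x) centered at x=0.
3·x^3/8 + 3·x^2/4 + 3·x/2 + 1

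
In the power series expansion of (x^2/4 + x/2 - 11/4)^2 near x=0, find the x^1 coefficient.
Expand to order 1: (x^2/4 + x/2 - 11/4)^2 = 121/16 - 11·x/4 + O(x^2).
The coefficient of x^1 is -11/4.

Final answer: -11/4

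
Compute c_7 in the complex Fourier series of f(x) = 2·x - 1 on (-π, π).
Compute the real Fourier coefficients first: a_7 = 0, b_7 = 4/7.
Then c_7 = (a_7 − i·b_7)/2 = -2·i/7.

Final answer: -2·i/7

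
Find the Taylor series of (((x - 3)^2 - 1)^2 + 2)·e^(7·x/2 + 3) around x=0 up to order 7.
-5831·x^7·e^(3)/5120 - 9457·x^6·e^(3)/1536 - 18809·x^5·e^(3)/1920 + 267·x^4·e^(3)/64 + 429·x^3·e^(3)/8 + 481·x^2·e^(3)/4 + 135·x·e^(3) + 66·e^(3)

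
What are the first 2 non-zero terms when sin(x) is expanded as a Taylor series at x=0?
-x^3/6 + x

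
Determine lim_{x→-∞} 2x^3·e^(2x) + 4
The product is a 0·∞ indeterminate form at x → -∞.
Rewrite the product as 2x^3 / e^(-2x) (an ∞/∞ form) and apply L'Hôpital, or use the standard hierarchy e^(2|x|) ≫ |x^3| as x → -∞.
The indeterminate product → 0, so the limit = 4.

Final answer: 4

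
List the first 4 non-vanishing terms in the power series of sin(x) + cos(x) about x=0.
-x^3/6 - x^2/2 + x + 1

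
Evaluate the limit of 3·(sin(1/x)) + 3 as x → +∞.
Evaluate the dominant behaviour as x → +∞; each term tends to a finite value or vanishes.
Limit = 3.

Final answer: 3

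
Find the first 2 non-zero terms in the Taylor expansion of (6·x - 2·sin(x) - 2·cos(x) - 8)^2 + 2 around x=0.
102 - 80·x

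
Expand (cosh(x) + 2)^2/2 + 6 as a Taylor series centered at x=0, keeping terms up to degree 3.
3·x^2/2 + 21/2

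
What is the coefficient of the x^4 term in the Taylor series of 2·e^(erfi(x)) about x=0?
Expand to order 4: 2·e^(erfi(x)) = x^4·(4/(3·π^2) + 8/(3·π)) + x^3·(8/(3·π^(3/2)) + 4/(3·√(π))) + 4·x^2/π + 4·x/√(π) + 2 + O(x^5).
The coefficient of x^4 is 4/(3·π^2) + 8/(3·π).

Final answer: 4/(3·π^2) + 8/(3·π)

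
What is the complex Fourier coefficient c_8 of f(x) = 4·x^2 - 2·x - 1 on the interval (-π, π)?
Compute the real Fourier coefficients first: a_8 = 1/4, b_8 = 1/2.
Then c_8 = (a_8 − i·b_8)/2 = 1/8 - i/4.

Final answer: 1/8 - i/4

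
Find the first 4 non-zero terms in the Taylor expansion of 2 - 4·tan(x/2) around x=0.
-x^5/60 - x^3/6 - 2·x + 2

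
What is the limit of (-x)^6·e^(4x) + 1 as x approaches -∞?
The product is a 0·∞ indeterminate form at x → -∞.
Rewrite the product as (-x)^6 / e^(-4x) (an ∞/∞ form) and apply L'Hôpital, or use the standard hierarchy e^(4|x|) ≫ |(-x)^6| as x → -∞.
The indeterminate product → 0, so the limit = 1.

Final answer: 1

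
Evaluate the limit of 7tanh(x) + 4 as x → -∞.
Evaluate the dominant behaviour as x → -∞; each term tends to a finite value or vanishes.
Limit = -3.

Final answer: -3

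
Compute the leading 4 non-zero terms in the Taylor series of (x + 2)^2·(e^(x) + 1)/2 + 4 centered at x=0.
11·x^3/6 + 4·x^2 + 6·x + 8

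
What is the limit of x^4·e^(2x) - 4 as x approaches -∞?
The product is a 0·∞ indeterminate form at x → -∞.
Rewrite the product as x^4 / e^(-2x) (an ∞/∞ form) and apply L'Hôpital, or use the standard hierarchy e^(2|x|) ≫ |x^4| as x → -∞.
The indeterminate product → 0, so the limit = -4.

Final answer: -4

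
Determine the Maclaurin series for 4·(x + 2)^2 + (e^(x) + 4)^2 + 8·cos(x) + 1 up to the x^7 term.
17·x^7/630 + 4·x^6/45 + x^5/3 + 4·x^4/3 + 8·x^3/3 + 6·x^2 + 26·x + 50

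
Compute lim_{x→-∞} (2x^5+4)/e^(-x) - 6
The quotient is an ∞/∞ indeterminate form as x → -∞.
Compare growth rates of the dominant terms (exponentials ≫ polynomials ≫ logarithms), or apply L'Hôpital's rule; the quotient → 0.
Adding the constant: 0 - 6 = -6. Limit = -6.

Final answer: -6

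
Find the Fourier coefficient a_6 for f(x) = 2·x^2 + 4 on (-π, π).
a_6 = (1/π) ∫_{-π}^{π} f(x)·cos(6x) dx.
Evaluate the integral (use parity and integration by parts as needed): a_6 = 2/9.

Final answer: 2/9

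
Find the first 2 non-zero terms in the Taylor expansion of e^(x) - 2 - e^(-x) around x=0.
2·x - 2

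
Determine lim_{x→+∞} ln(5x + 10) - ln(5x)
This is an ∞ − ∞ indeterminate form.
Combine the logarithms: ln(5x+10) − ln(5x) = ln((5x+10)/(5x)) = ln(1 + 10/(5x)) → ln(1) = 0.
Limit = 0.

Final answer: 0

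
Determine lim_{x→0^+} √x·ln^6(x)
This is a 0·∞ indeterminate form at x → 0⁺.
Rewrite the product as ln^6(x) / x^(-1/2) and apply L'Hôpital, or use the standard hierarchy x^(-1/2) ≫ |ln x|^6 as x → 0⁺.
The indeterminate product → 0, so the limit = 0.

Final answer: 0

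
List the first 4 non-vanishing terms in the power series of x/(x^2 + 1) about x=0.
-x^7 + x^5 - x^3 + x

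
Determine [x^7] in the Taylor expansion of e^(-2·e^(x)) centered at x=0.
89·e^(-2)/2520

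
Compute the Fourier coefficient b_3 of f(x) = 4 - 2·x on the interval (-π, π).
b_3 = (1/π) ∫_{-π}^{π} f(x)·sin(3x) dx.
Evaluate the integral (use parity and integration by parts as needed): b_3 = -4/3.

Final answer: -4/3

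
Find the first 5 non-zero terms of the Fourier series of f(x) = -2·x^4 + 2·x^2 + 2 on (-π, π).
(-104 + 16·π^2)·cos(x) + (8 - 4·π^2)·cos(2·x) + (-56/27 + 16·π^2/9)·cos(3·x) + (7/8 - π^2)·cos(4·x) - 2·π^4/5 + 2 + 2·π^2/3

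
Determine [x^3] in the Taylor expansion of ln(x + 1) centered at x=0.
Expand to order 3: ln(x + 1) = x^3/3 - x^2/2 + x + O(x^4).
The coefficient of x^3 is 1/3.

Final answer: 1/3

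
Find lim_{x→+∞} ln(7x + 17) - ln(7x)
This is an ∞ − ∞ indeterminate form.
Combine the logarithms: ln(7x+17) − ln(7x) = ln((7x+17)/(7x)) = ln(1 + 17/(7x)) → ln(1) = 0.
Limit = 0.

Final answer: 0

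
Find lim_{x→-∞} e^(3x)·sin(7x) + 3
Evaluate the dominant behaviour as x → -∞; each term tends to a finite value or vanishes.
Limit = 3.

Final answer: 3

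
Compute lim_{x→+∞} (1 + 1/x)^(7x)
As x → +∞: write (1 + 1/x)^(7x) = ((1 + 1/x)^x)^7 → (e^1)^7 = e^7.
Limit = e^(7).

Final answer: e^(7)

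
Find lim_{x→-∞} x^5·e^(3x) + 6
The product is a 0·∞ indeterminate form at x → -∞.
Rewrite the product as x^5 / e^(-3x) (an ∞/∞ form) and apply L'Hôpital, or use the standard hierarchy e^(3|x|) ≫ |x^5| as x → -∞.
The indeterminate product → 0, so the limit = 6.

Final answer: 6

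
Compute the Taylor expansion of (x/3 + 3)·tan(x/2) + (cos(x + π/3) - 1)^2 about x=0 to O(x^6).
x^5·(1/80 - 7·√(3)/120) - 7·x^4/36 + x^3·(1/8 + √(3)/6) + 7·x^2/6 + x·(√(3)/2 + 3/2) + 1/4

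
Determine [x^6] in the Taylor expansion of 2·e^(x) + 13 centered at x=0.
Expand to order 6: 2·e^(x) + 13 = x^6/360 + x^5/60 + x^4/12 + x^3/3 + x^2 + 2·x + 15 + O(x^7).
The coefficient of x^6 is 1/360.

Final answer: 1/360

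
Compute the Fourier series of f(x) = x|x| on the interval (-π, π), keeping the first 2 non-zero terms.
(-8 + 2·π^2)·sin(x)/π - π·sin(2·x)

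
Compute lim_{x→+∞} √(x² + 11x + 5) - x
This is an ∞ − ∞ indeterminate form.
Multiply and divide by the conjugate √(x²+11x + 5) + x; the x² terms cancel, leaving (11x + 5)/(√(x²+11x + 5)+x) → 11/2.
Limit = 11/2.

Final answer: 11/2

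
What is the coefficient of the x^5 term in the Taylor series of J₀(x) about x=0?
Expand to order 5: J₀(x) = x^4/64 - x^2/4 + 1 + O(x^6).
The coefficient of x^5 is 0.

Final answer: 0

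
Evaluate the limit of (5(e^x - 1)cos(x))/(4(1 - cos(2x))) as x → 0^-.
Both numerator and denominator → 0 as x → 0^-; this is a 0/0 indeterminate form.
Expand each to leading order near x = 0: numerator ~ 5·x, denominator ~ 8·x^2.
The limit of the ratio is -∞.

Final answer: -∞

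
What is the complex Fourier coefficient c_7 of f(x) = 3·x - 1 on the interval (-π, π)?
Compute the real Fourier coefficients first: a_7 = 0, b_7 = 6/7.
Then c_7 = (a_7 − i·b_7)/2 = -3·i/7.

Final answer: -3·i/7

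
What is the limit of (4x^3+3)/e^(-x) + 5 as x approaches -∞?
The quotient is an ∞/∞ indeterminate form as x → -∞.
Compare growth rates of the dominant terms (exponentials ≫ polynomials ≫ logarithms), or apply L'Hôpital's rule; the quotient → 0.
Adding the constant: 0 + 5 = 5. Limit = 5.

Final answer: 5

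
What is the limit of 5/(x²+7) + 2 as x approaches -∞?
Evaluate the dominant behaviour as x → -∞; each term tends to a finite value or vanishes.
Limit = 2.

Final answer: 2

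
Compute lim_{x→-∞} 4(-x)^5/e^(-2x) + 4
The quotient is an ∞/∞ indeterminate form as x → -∞.
Compare growth rates of the dominant terms (exponentials ≫ polynomials ≫ logarithms), or apply L'Hôpital's rule; the quotient → 0.
Adding the constant: 0 + 4 = 4. Limit = 4.

Final answer: 4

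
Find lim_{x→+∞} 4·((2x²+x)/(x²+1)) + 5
Evaluate the dominant behaviour as x → +∞; each term tends to a finite value or vanishes.
Limit = 13.

Final answer: 13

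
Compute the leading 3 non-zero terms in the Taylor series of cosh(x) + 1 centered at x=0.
x^4/24 + x^2/2 + 2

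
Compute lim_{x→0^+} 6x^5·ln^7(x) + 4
The product is a 0·∞ indeterminate form at x → 0⁺.
Rewrite the product as 6·ln^7(x) / x^(-5) and apply L'Hôpital, or use the standard hierarchy x^(-5) ≫ |ln x|^7 as x → 0⁺.
The indeterminate product → 0, so the limit = 4.

Final answer: 4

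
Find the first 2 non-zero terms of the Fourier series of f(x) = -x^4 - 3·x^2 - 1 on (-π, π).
(-36 + 8·π^2)·cos(x) - π^4/5 - π^2 - 1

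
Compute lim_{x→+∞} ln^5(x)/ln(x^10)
This is an ∞/∞ indeterminate form as x → +∞.
Write ln(x^10) = 10·ln(x), reducing the quotient to ln^4(x)/10 → ∞.
Limit = ∞.

Final answer: ∞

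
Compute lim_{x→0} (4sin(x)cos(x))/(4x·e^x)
Both numerator and denominator → 0 as x → 0; this is a 0/0 indeterminate form.
Expand each to leading order near x = 0: numerator ~ 4·x, denominator ~ 4·x.
The limit of the ratio is 1.

Final answer: 1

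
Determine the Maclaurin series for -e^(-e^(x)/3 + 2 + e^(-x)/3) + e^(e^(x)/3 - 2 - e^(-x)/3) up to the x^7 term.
x^7·(35317·e^(-2)/5511240 + 35317·e^(2)/5511240) + x^6·(-508·e^(2)/32805 + 508·e^(-2)/32805) + x^5·(457·e^(-2)/14580 + 457·e^(2)/14580) + x^4·(-20·e^(2)/243 + 20·e^(-2)/243) + x^3·(13·e^(-2)/81 + 13·e^(2)/81) + x^2·(-2·e^(2)/9 + 2·e^(-2)/9) + x·(2·e^(-2)/3 + 2·e^(2)/3) - e^(2) + e^(-2)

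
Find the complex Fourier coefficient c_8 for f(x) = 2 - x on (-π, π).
Compute the real Fourier coefficients first: a_8 = 0, b_8 = 1/4.
Then c_8 = (a_8 − i·b_8)/2 = -i/8.

Final answer: -i/8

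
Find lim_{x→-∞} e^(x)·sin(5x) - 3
Evaluate the dominant behaviour as x → -∞; each term tends to a finite value or vanishes.
Limit = -3.

Final answer: -3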